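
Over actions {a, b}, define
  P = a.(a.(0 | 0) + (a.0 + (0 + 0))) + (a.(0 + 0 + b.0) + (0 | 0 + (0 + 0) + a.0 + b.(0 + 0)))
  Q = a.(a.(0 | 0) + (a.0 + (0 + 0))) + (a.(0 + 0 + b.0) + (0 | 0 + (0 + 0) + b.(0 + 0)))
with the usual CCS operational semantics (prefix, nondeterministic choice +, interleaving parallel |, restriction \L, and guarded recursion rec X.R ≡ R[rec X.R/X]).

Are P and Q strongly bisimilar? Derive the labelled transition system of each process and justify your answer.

LTS(P): 6 reachable states
  s0 = a.(a.(0 | 0) + (a.0 + (0 + 0))) + (a.(0 + 0 + b.0) + (0 | 0 + (0 + 0) + a.0 + b.(0 + 0))) | -a-> s1, -a-> s2, -a-> s3, -b-> s4
  s1 = 0 | deadlocked
  s2 = 0 + 0 + b.0 | -b-> s1
  s3 = a.(0 | 0) + (a.0 + (0 + 0)) | -a-> s1, -a-> s5
  s4 = 0 + 0 | deadlocked
  s5 = 0 | 0 | deadlocked
LTS(Q): 6 reachable states
  t0 = a.(a.(0 | 0) + (a.0 + (0 + 0))) + (a.(0 + 0 + b.0) + (0 | 0 + (0 + 0) + b.(0 + 0))) | -a-> t1, -a-> t2, -b-> t3
  t1 = 0 + 0 + b.0 | -b-> t4
  t2 = a.(0 | 0) + (a.0 + (0 + 0)) | -a-> t4, -a-> t5
  t3 = 0 + 0 | deadlocked
  t4 = 0 | deadlocked
  t5 = 0 | 0 | deadlocked
Partition-refinement fixed point:
  B0 = {s0}
  B1 = {s3, t2}
  B2 = {s1, s4, s5, t3, t4, t5}
  B3 = {s2, t1}
  B4 = {t0}
s0 ∈ B0, t0 ∈ B4 → different blocks

P ≁ Q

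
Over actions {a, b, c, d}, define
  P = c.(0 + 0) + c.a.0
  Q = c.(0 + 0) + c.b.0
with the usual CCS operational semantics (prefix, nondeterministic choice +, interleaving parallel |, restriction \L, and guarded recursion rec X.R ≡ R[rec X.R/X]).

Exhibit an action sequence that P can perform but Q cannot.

ca

LTS(P): 4 reachable states
  m0 = c.(0 + 0) + c.a.0 has moves --c--▸ m1, --c--▸ m2
  m1 = 0 + 0 has moves (no moves)
  m2 = a.0 has moves --a--▸ m3
  m3 = 0 has moves (no moves)
LTS(Q): 4 reachable states
  n0 = c.(0 + 0) + c.b.0 has moves --c--▸ n1, --c--▸ n2
  n1 = 0 + 0 has moves (no moves)
  n2 = b.0 has moves --b--▸ n3
  n3 = 0 has moves (no moves)
Run σ = ⟨ca⟩ on P: start {m0}
  after c @ step 1: {m1, m2}
  after a @ step 2: {m3}
  — P admits the full trace.
Run σ = ⟨ca⟩ on Q: start {n0}
  after c @ step 1: {n1, n2}
  after a @ step 2: ∅  — Q cannot continue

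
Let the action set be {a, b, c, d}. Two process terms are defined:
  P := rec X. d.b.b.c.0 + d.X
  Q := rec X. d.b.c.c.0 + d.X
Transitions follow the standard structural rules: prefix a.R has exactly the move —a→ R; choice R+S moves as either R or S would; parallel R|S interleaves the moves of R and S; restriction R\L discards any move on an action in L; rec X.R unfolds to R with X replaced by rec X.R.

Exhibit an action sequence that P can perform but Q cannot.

dbb

P's transition system — 5 states:
  u0 = rec X. d.b.b.c.0 + d.X → ··d··> u0, ··d··> u1
  u1 = b.b.c.0 → ··b··> u2
  u2 = b.c.0 → ··b··> u3
  u3 = c.0 → ··c··> u4
  u4 = 0 → ·
Q's transition system — 5 states:
  v0 = rec X. d.b.c.c.0 + d.X → ··d··> v0, ··d··> v1
  v1 = b.c.c.0 → ··b··> v2
  v2 = c.c.0 → ··c··> v3
  v3 = c.0 → ··c··> v4
  v4 = 0 → ·
Executing dbb from P (initial set {u0}):
  after d @ step 1: {u0, u1}
  after b @ step 2: {u2}
  after b @ step 3: {u3}
  ✓ P
Executing dbb from Q (initial set {v0}):
  after d @ step 1: {v0, v1}
  after b @ step 2: {v2}
  after b @ step 3: ∅  — Q cannot continue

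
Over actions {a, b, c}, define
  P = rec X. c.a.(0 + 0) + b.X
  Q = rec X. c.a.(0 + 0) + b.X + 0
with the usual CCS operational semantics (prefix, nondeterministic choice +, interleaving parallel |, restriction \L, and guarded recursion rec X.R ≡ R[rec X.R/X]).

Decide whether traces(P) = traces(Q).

traces(P) = traces(Q)

P's transition system — 3 states:
  p0 = rec X. c.a.(0 + 0) + b.X | ··b··> p0, ··c··> p1
  p1 = a.(0 + 0) | ··a··> p2
  p2 = 0 + 0 | stopped
Q's transition system — 3 states:
  q0 = rec X. c.a.(0 + 0) + b.X + 0 | ··b··> q0, ··c··> q1
  q1 = a.(0 + 0) | ··a··> q2
  q2 = 0 + 0 | stopped
Coarsest stable partition (strong bisimilarity classes):
  B0 = {p0, q0}
  B1 = {p1, q1}
  B2 = {p2, q2}
p0 ∈ B0, q0 ∈ B0 → same block
Bisimilar ⇒ trace-equivalent.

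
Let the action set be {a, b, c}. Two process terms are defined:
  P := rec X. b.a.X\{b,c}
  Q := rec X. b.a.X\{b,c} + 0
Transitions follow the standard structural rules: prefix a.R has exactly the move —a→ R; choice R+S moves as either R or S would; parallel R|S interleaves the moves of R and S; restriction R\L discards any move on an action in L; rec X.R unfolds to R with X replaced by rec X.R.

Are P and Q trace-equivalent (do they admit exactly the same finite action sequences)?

LTS(P): 3 reachable states
  m0 = rec X. b.a.X\{b,c} → ··b··> m1
  m1 = a.(rec X. b.a.X\{b,c})\{b,c} → ··a··> m2
  m2 = (rec X. b.a.X\{b,c})\{b,c} → (no moves)
LTS(Q): 3 reachable states
  n0 = rec X. b.a.X\{b,c} + 0 → ··b··> n1
  n1 = a.(rec X. b.a.X\{b,c} + 0)\{b,c} → ··a··> n2
  n2 = (rec X. b.a.X\{b,c} + 0)\{b,c} → (no moves)
Partition-refinement fixed point:
  B0 = {m0, n0}
  B1 = {m1, n1}
  B2 = {m2, n2}
m0 ∈ B0, n0 ∈ B0 → same block
Bisimilar ⇒ trace-equivalent.

trace-equivalent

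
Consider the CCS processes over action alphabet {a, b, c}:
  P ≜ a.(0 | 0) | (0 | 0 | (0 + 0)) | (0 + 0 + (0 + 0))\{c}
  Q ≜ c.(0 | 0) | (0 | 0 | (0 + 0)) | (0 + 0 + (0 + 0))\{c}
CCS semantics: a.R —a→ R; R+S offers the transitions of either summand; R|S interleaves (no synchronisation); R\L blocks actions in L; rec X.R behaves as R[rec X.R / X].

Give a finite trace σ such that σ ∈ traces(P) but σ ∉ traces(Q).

a

P's transition system — 2 states:
  m0 = a.(0 | 0) | (0 | 0 | (0 + 0)) | (0 + 0 + (0 + 0))\{c} | —a→ m1
  m1 = 0 | 0 | (0 | 0 | (0 + 0)) | (0 + 0 + (0 + 0))\{c} | ∅
Q's transition system — 2 states:
  n0 = c.(0 | 0) | (0 | 0 | (0 + 0)) | (0 + 0 + (0 + 0))\{c} | —c→ n1
  n1 = 0 | 0 | (0 | 0 | (0 + 0)) | (0 + 0 + (0 + 0))\{c} | ∅
Trace ⟨a⟩ through P, begin at {m0}:
  [1] a ⇒ {m1}
  P completes σ.
Trace ⟨a⟩ through Q, begin at {n0}:
  [1] a ⇒ ∅ (Q stuck)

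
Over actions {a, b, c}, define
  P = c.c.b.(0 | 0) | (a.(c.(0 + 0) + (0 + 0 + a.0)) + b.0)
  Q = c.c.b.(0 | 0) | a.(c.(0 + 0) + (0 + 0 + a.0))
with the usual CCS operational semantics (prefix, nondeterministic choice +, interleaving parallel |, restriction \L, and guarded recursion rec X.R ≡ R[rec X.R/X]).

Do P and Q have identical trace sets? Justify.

P's transition system — 16 states:
  m0 = c.c.b.(0 | 0) | (a.(c.(0 + 0) + (0 + 0 + a.0)) + b.0) ⊢ =a=> m1, =b=> m2, =c=> m3
  m1 = c.c.b.(0 | 0) | (c.(0 + 0) + (0 + 0 + a.0)) ⊢ =a=> m2, =c=> m4, =c=> m5
  m2 = c.c.b.(0 | 0) | 0 ⊢ =c=> m6
  m3 = c.b.(0 | 0) | (a.(c.(0 + 0) + (0 + 0 + a.0)) + b.0) ⊢ =a=> m4, =b=> m6, =c=> m7
  m4 = c.b.(0 | 0) | (c.(0 + 0) + (0 + 0 + a.0)) ⊢ =a=> m6, =c=> m8, =c=> m9
  m5 = c.c.b.(0 | 0) | (0 + 0) ⊢ =c=> m9
  m6 = c.b.(0 | 0) | 0 ⊢ =c=> m10
  m7 = b.(0 | 0) | (a.(c.(0 + 0) + (0 + 0 + a.0)) + b.0) ⊢ =a=> m8, =b=> m10, =b=> m11
  m8 = b.(0 | 0) | (c.(0 + 0) + (0 + 0 + a.0)) ⊢ =a=> m10, =b=> m12, =c=> m13
  m9 = c.b.(0 | 0) | (0 + 0) ⊢ =c=> m13
  m10 = b.(0 | 0) | 0 ⊢ =b=> m14
  m11 = 0 | 0 | (a.(c.(0 + 0) + (0 + 0 + a.0)) + b.0) ⊢ =a=> m12, =b=> m14
  m12 = 0 | 0 | (c.(0 + 0) + (0 + 0 + a.0)) ⊢ =a=> m14, =c=> m15
  m13 = b.(0 | 0) | (0 + 0) ⊢ =b=> m15
  m14 = 0 | 0 | 0 ⊢ (no moves)
  m15 = 0 | 0 | (0 + 0) ⊢ (no moves)
Q's transition system — 16 states:
  n0 = c.c.b.(0 | 0) | a.(c.(0 + 0) + (0 + 0 + a.0)) ⊢ =a=> n1, =c=> n2
  n1 = c.c.b.(0 | 0) | (c.(0 + 0) + (0 + 0 + a.0)) ⊢ =a=> n3, =c=> n4, =c=> n5
  n2 = c.b.(0 | 0) | a.(c.(0 + 0) + (0 + 0 + a.0)) ⊢ =a=> n4, =c=> n6
  n3 = c.c.b.(0 | 0) | 0 ⊢ =c=> n7
  n4 = c.b.(0 | 0) | (c.(0 + 0) + (0 + 0 + a.0)) ⊢ =a=> n7, =c=> n8, =c=> n9
  n5 = c.c.b.(0 | 0) | (0 + 0) ⊢ =c=> n9
  n6 = b.(0 | 0) | a.(c.(0 + 0) + (0 + 0 + a.0)) ⊢ =a=> n8, =b=> n10
  n7 = c.b.(0 | 0) | 0 ⊢ =c=> n11
  n8 = b.(0 | 0) | (c.(0 + 0) + (0 + 0 + a.0)) ⊢ =a=> n11, =b=> n12, =c=> n13
  n9 = c.b.(0 | 0) | (0 + 0) ⊢ =c=> n13
  n10 = 0 | 0 | a.(c.(0 + 0) + (0 + 0 + a.0)) ⊢ =a=> n12
  n11 = b.(0 | 0) | 0 ⊢ =b=> n14
  n12 = 0 | 0 | (c.(0 + 0) + (0 + 0 + a.0)) ⊢ =a=> n14, =c=> n15
  n13 = b.(0 | 0) | (0 + 0) ⊢ =b=> n15
  n14 = 0 | 0 | 0 ⊢ (no moves)
  n15 = 0 | 0 | (0 + 0) ⊢ (no moves)
Run σ = ⟨b⟩ on P: start {m0}
  after b @ step 1: {m2}
  P completes σ.
Run σ = ⟨b⟩ on Q: start {n0}
  after b @ step 1: ∅  — Q cannot continue

NO — witness ⟨b⟩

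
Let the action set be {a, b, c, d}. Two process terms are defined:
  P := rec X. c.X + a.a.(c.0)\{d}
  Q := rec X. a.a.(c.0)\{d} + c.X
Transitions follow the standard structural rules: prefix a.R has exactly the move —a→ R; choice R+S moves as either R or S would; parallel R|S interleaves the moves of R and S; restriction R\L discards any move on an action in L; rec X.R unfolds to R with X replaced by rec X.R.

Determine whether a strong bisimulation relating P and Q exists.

YES

LTS(P): 4 reachable states
  u0 = rec X. c.X + a.a.(c.0)\{d} | ··a··> u1, ··c··> u0
  u1 = a.(c.0)\{d} | ··a··> u2
  u2 = (c.0)\{d} | ··c··> u3
  u3 = 0\{d} | (no moves)
LTS(Q): 4 reachable states
  v0 = rec X. a.a.(c.0)\{d} + c.X | ··a··> v1, ··c··> v0
  v1 = a.(c.0)\{d} | ··a··> v2
  v2 = (c.0)\{d} | ··c··> v3
  v3 = 0\{d} | (no moves)
Partition-refinement fixed point:
  B0 = {u0, v0}
  B1 = {u1, v1}
  B2 = {u2, v2}
  B3 = {u3, v3}
u0 ∈ B0, v0 ∈ B0 → same block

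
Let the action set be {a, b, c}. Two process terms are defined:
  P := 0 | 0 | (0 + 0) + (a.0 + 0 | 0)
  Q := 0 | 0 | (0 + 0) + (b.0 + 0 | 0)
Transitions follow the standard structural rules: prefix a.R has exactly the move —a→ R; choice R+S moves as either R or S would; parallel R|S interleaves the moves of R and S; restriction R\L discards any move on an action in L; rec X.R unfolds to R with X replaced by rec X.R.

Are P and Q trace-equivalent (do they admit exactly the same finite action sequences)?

LTS(P): 2 reachable states
  s0 = 0 | 0 | (0 + 0) + (a.0 + 0 | 0) :: ··a··> s1
  s1 = 0 :: deadlocked
LTS(Q): 2 reachable states
  t0 = 0 | 0 | (0 + 0) + (b.0 + 0 | 0) :: ··b··> t1
  t1 = 0 :: deadlocked
Executing a from P (initial set {s0}):
  step 1 (a): {s1}
  ✓ P
Executing a from Q (initial set {t0}):
  step 1 (a): no successor for Q

trace-distinct — witness ⟨a⟩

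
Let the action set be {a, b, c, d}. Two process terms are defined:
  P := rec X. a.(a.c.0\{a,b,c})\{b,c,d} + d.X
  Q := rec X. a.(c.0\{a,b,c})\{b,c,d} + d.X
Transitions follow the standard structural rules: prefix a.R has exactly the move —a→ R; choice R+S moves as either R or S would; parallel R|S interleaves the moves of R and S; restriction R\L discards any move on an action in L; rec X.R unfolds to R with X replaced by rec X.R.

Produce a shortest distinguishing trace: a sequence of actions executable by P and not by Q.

aa

Reachable graph of P (3 states):
  u0 = rec X. a.(a.c.0\{a,b,c})\{b,c,d} + d.X | —a→ u1, —d→ u0
  u1 = (a.c.0\{a,b,c})\{b,c,d} | —a→ u2
  u2 = (c.0\{a,b,c})\{b,c,d} | deadlocked
Reachable graph of Q (2 states):
  v0 = rec X. a.(c.0\{a,b,c})\{b,c,d} + d.X | —a→ v1, —d→ v0
  v1 = (c.0\{a,b,c})\{b,c,d} | deadlocked
Trace ⟨aa⟩ through P, begin at {u0}:
  [1] a ⇒ {u1}
  [2] a ⇒ {u2}
  — P admits the full trace.
Trace ⟨aa⟩ through Q, begin at {v0}:
  [1] a ⇒ {v1}
  [2] a ⇒ ∅ (Q stuck)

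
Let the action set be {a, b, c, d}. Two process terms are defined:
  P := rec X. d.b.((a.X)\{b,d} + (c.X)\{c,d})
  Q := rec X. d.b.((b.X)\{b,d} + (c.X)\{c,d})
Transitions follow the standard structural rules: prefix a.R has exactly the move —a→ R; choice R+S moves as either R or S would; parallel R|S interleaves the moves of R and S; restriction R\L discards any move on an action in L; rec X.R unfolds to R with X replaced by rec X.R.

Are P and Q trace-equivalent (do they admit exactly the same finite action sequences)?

LTS(P): 4 reachable states
  p0 = rec X. d.b.((a.X)\{b,d} + (c.X)\{c,d}) :: --d--▸ p1
  p1 = b.((a.(rec X. d.b.((a.X)\{b,d} + (c.X)\{c,d})))\{b,d} + (c.(rec X. d.b.((a.X)\{b,d} + (c.X)\{c,d})))\{c,d}) :: --b--▸ p2
  p2 = (a.(rec X. d.b.((a.X)\{b,d} + (c.X)\{c,d})))\{b,d} + (c.(rec X. d.b.((a.X)\{b,d} + (c.X)\{c,d})))\{c,d} :: --a--▸ p3
  p3 = (rec X. d.b.((a.X)\{b,d} + (c.X)\{c,d}))\{b,d} :: ·
LTS(Q): 3 reachable states
  q0 = rec X. d.b.((b.X)\{b,d} + (c.X)\{c,d}) :: --d--▸ q1
  q1 = b.((b.(rec X. d.b.((b.X)\{b,d} + (c.X)\{c,d})))\{b,d} + (c.(rec X. d.b.((b.X)\{b,d} + (c.X)\{c,d})))\{c,d}) :: --b--▸ q2
  q2 = (b.(rec X. d.b.((b.X)\{b,d} + (c.X)\{c,d})))\{b,d} + (c.(rec X. d.b.((b.X)\{b,d} + (c.X)\{c,d})))\{c,d} :: ·
Executing dba from P (initial set {p0}):
  step 1 (d): {p1}
  step 2 (b): {p2}
  step 3 (a): {p3}
  P completes σ.
Executing dba from Q (initial set {q0}):
  step 1 (d): {q1}
  step 2 (b): {q2}
  step 3 (a): ∅ (Q stuck)

trace-distinct — witness ⟨dba⟩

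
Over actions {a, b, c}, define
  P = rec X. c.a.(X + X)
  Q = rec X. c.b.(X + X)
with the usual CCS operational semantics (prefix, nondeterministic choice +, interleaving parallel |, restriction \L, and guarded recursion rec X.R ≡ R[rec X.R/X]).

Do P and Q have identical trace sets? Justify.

traces(P) ≠ traces(Q) — witness ⟨ca⟩

P's transition system — 3 states:
  s0 = rec X. c.a.(X + X) :: —c→ s1
  s1 = a.((rec X. c.a.(X + X)) + (rec X. c.a.(X + X))) :: —a→ s2
  s2 = (rec X. c.a.(X + X)) + (rec X. c.a.(X + X)) :: —c→ s1
Q's transition system — 3 states:
  t0 = rec X. c.b.(X + X) :: —c→ t1
  t1 = b.((rec X. c.b.(X + X)) + (rec X. c.b.(X + X))) :: —b→ t2
  t2 = (rec X. c.b.(X + X)) + (rec X. c.b.(X + X)) :: —c→ t1
Run σ = ⟨ca⟩ on P: start {s0}
  step 1 (c): {s1}
  step 2 (a): {s2}
  — P admits the full trace.
Run σ = ⟨ca⟩ on Q: start {t0}
  step 1 (c): {t1}
  step 2 (a): ∅  — Q cannot continue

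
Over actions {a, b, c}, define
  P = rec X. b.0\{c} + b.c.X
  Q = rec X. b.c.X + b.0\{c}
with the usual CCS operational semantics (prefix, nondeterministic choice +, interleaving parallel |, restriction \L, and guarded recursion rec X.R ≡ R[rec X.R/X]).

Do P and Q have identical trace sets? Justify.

LTS(P): 3 reachable states
  s0 = rec X. b.0\{c} + b.c.X ⊢ -b-> s1, -b-> s2
  s1 = 0\{c} ⊢ ∅
  s2 = c.(rec X. b.0\{c} + b.c.X) ⊢ -c-> s0
LTS(Q): 3 reachable states
  t0 = rec X. b.c.X + b.0\{c} ⊢ -b-> t1, -b-> t2
  t1 = 0\{c} ⊢ ∅
  t2 = c.(rec X. b.c.X + b.0\{c}) ⊢ -c-> t0
Coarsest stable partition (strong bisimilarity classes):
  B0 = {s0, t0}
  B1 = {s2, t2}
  B2 = {s1, t1}
s0 ∈ B0, t0 ∈ B0 → same block
Bisimilar ⇒ trace-equivalent.

traces(P) = traces(Q)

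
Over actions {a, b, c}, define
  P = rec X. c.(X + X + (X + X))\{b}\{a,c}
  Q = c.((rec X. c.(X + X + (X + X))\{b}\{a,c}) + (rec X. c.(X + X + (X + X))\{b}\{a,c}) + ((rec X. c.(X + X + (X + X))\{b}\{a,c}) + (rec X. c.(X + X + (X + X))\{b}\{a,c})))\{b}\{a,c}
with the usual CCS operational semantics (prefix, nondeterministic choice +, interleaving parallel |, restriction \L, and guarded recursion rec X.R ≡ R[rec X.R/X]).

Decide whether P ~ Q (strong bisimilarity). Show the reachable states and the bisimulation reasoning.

bisimilar

Reachable graph of P (2 states):
  p0 = rec X. c.(X + X + (X + X))\{b}\{a,c} has moves --c--▸ p1
  p1 = ((rec X. c.(X + X + (X + X))\{b}\{a,c}) + (rec X. c.(X + X + (X + X))\{b}\{a,c}) + ((rec X. c.(X + X + (X + X))\{b}\{a,c}) + (rec X. c.(X + X + (X + X))\{b}\{a,c})))\{b}\{a,c} has moves (no moves)
Reachable graph of Q (2 states):
  q0 = c.((rec X. c.(X + X + (X + X))\{b}\{a,c}) + (rec X. c.(X + X + (X + X))\{b}\{a,c}) + ((rec X. c.(X + X + (X + X))\{b}\{a,c}) + (rec X. c.(X + X + (X + X))\{b}\{a,c})))\{b}\{a,c} has moves --c--▸ q1
  q1 = ((rec X. c.(X + X + (X + X))\{b}\{a,c}) + (rec X. c.(X + X + (X + X))\{b}\{a,c}) + ((rec X. c.(X + X + (X + X))\{b}\{a,c}) + (rec X. c.(X + X + (X + X))\{b}\{a,c})))\{b}\{a,c} has moves (no moves)
Bisimilarity quotient blocks:
  B0 = {p0, q0}
  B1 = {p1, q1}
p0 ∈ B0, q0 ∈ B0 → same block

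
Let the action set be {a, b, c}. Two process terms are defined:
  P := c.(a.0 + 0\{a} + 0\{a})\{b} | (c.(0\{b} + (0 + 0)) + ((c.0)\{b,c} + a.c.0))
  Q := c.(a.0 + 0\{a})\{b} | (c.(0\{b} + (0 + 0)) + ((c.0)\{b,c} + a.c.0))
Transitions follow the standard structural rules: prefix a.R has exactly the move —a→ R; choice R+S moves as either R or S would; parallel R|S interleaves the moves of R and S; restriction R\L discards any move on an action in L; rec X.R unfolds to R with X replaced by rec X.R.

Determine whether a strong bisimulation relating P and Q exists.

bisimilar

Reachable graph of P (12 states):
  p0 = c.(a.0 + 0\{a} + 0\{a})\{b} | (c.(0\{b} + (0 + 0)) + ((c.0)\{b,c} + a.c.0)) ⊢ --a--▸ p1, --c--▸ p2, --c--▸ p3
  p1 = c.(a.0 + 0\{a} + 0\{a})\{b} | c.0 ⊢ --c--▸ p4, --c--▸ p5
  p2 = (a.0 + 0\{a} + 0\{a})\{b} | (c.(0\{b} + (0 + 0)) + ((c.0)\{b,c} + a.c.0)) ⊢ --a--▸ p4, --a--▸ p6, --c--▸ p7
  p3 = c.(a.0 + 0\{a} + 0\{a})\{b} | (0\{b} + (0 + 0)) ⊢ --c--▸ p7
  p4 = (a.0 + 0\{a} + 0\{a})\{b} | c.0 ⊢ --a--▸ p8, --c--▸ p9
  p5 = c.(a.0 + 0\{a} + 0\{a})\{b} | 0 ⊢ --c--▸ p9
  p6 = 0\{b} | (c.(0\{b} + (0 + 0)) + ((c.0)\{b,c} + a.c.0)) ⊢ --a--▸ p8, --c--▸ p10
  p7 = (a.0 + 0\{a} + 0\{a})\{b} | (0\{b} + (0 + 0)) ⊢ --a--▸ p10
  p8 = 0\{b} | c.0 ⊢ --c--▸ p11
  p9 = (a.0 + 0\{a} + 0\{a})\{b} | 0 ⊢ --a--▸ p11
  p10 = 0\{b} | (0\{b} + (0 + 0)) ⊢ deadlocked
  p11 = 0\{b} | 0 ⊢ deadlocked
Reachable graph of Q (12 states):
  q0 = c.(a.0 + 0\{a})\{b} | (c.(0\{b} + (0 + 0)) + ((c.0)\{b,c} + a.c.0)) ⊢ --a--▸ q1, --c--▸ q2, --c--▸ q3
  q1 = c.(a.0 + 0\{a})\{b} | c.0 ⊢ --c--▸ q4, --c--▸ q5
  q2 = (a.0 + 0\{a})\{b} | (c.(0\{b} + (0 + 0)) + ((c.0)\{b,c} + a.c.0)) ⊢ --a--▸ q4, --a--▸ q6, --c--▸ q7
  q3 = c.(a.0 + 0\{a})\{b} | (0\{b} + (0 + 0)) ⊢ --c--▸ q7
  q4 = (a.0 + 0\{a})\{b} | c.0 ⊢ --a--▸ q8, --c--▸ q9
  q5 = c.(a.0 + 0\{a})\{b} | 0 ⊢ --c--▸ q9
  q6 = 0\{b} | (c.(0\{b} + (0 + 0)) + ((c.0)\{b,c} + a.c.0)) ⊢ --a--▸ q8, --c--▸ q10
  q7 = (a.0 + 0\{a})\{b} | (0\{b} + (0 + 0)) ⊢ --a--▸ q10
  q8 = 0\{b} | c.0 ⊢ --c--▸ q11
  q9 = (a.0 + 0\{a})\{b} | 0 ⊢ --a--▸ q11
  q10 = 0\{b} | (0\{b} + (0 + 0)) ⊢ deadlocked
  q11 = 0\{b} | 0 ⊢ deadlocked
Coarsest stable partition (strong bisimilarity classes):
  B0 = {p0, q0}
  B1 = {p1, q1}
  B2 = {p3, p5, q3, q5}
  B3 = {p7, p9, q7, q9}
  B4 = {p10, p11, q10, q11}
  B5 = {p4, q4}
  B6 = {p8, q8}
  B7 = {p2, q2}
  B8 = {p6, q6}
p0 ∈ B0, q0 ∈ B0 → same block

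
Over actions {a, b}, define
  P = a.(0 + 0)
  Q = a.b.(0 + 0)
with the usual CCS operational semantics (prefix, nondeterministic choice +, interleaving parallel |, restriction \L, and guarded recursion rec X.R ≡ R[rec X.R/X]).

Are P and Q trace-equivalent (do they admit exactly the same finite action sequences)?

NO — witness ⟨ab⟩

Reachable graph of P (2 states):
  s0 = a.(0 + 0) has moves --a--▸ s1
  s1 = 0 + 0 has moves ·
Reachable graph of Q (3 states):
  t0 = a.b.(0 + 0) has moves --a--▸ t1
  t1 = b.(0 + 0) has moves --b--▸ t2
  t2 = 0 + 0 has moves ·
Executing ab from Q (initial set {t0}):
  [1] a ⇒ {t1}
  [2] b ⇒ {t2}
  Q completes σ.
Executing ab from P (initial set {s0}):
  [1] a ⇒ {s1}
  [2] b ⇒ ∅  — P cannot continue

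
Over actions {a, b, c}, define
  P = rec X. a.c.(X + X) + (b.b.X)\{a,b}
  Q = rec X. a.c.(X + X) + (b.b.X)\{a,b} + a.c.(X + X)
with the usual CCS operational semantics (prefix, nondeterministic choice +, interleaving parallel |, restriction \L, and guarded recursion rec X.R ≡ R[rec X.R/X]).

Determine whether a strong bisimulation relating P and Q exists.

YES

P's transition system — 3 states:
  p0 = rec X. a.c.(X + X) + (b.b.X)\{a,b} has moves =a=> p1
  p1 = c.((rec X. a.c.(X + X) + (b.b.X)\{a,b}) + (rec X. a.c.(X + X) + (b.b.X)\{a,b})) has moves =c=> p2
  p2 = (rec X. a.c.(X + X) + (b.b.X)\{a,b}) + (rec X. a.c.(X + X) + (b.b.X)\{a,b}) has moves =a=> p1
Q's transition system — 3 states:
  q0 = rec X. a.c.(X + X) + (b.b.X)\{a,b} + a.c.(X + X) has moves =a=> q1
  q1 = c.((rec X. a.c.(X + X) + (b.b.X)\{a,b} + a.c.(X + X)) + (rec X. a.c.(X + X) + (b.b.X)\{a,b} + a.c.(X + X))) has moves =c=> q2
  q2 = (rec X. a.c.(X + X) + (b.b.X)\{a,b} + a.c.(X + X)) + (rec X. a.c.(X + X) + (b.b.X)\{a,b} + a.c.(X + X)) has moves =a=> q1
Partition-refinement fixed point:
  B0 = {p0, p2, q0, q2}
  B1 = {p1, q1}
p0 ∈ B0, q0 ∈ B0 → same block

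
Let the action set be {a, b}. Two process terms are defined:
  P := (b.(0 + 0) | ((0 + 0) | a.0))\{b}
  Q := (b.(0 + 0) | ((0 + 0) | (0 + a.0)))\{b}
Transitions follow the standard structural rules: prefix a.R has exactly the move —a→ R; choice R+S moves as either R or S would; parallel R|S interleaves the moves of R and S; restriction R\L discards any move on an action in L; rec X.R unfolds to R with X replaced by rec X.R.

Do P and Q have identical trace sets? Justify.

traces(P) = traces(Q)

Reachable graph of P (2 states):
  u0 = (b.(0 + 0) | ((0 + 0) | a.0))\{b} has moves -a-> u1
  u1 = (b.(0 + 0) | ((0 + 0) | 0))\{b} has moves (no moves)
Reachable graph of Q (2 states):
  v0 = (b.(0 + 0) | ((0 + 0) | (0 + a.0)))\{b} has moves -a-> v1
  v1 = (b.(0 + 0) | ((0 + 0) | 0))\{b} has moves (no moves)
Bisimilarity quotient blocks:
  B0 = {u0, v0}
  B1 = {u1, v1}
u0 ∈ B0, v0 ∈ B0 → same block
Bisimilar ⇒ trace-equivalent.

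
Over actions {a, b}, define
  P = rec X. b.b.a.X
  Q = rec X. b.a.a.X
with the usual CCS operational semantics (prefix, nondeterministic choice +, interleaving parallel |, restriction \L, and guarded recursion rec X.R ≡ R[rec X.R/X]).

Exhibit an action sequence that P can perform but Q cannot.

P's transition system — 3 states:
  p0 = rec X. b.b.a.X ⊢ --b--▸ p1
  p1 = b.a.(rec X. b.b.a.X) ⊢ --b--▸ p2
  p2 = a.(rec X. b.b.a.X) ⊢ --a--▸ p0
Q's transition system — 3 states:
  q0 = rec X. b.a.a.X ⊢ --b--▸ q1
  q1 = a.a.(rec X. b.a.a.X) ⊢ --a--▸ q2
  q2 = a.(rec X. b.a.a.X) ⊢ --a--▸ q0
Executing bb from P (initial set {p0}):
  [1] b ⇒ {p1}
  [2] b ⇒ {p2}
  ✓ P
Executing bb from Q (initial set {q0}):
  [1] b ⇒ {q1}
  [2] b ⇒ no successor for Q

bb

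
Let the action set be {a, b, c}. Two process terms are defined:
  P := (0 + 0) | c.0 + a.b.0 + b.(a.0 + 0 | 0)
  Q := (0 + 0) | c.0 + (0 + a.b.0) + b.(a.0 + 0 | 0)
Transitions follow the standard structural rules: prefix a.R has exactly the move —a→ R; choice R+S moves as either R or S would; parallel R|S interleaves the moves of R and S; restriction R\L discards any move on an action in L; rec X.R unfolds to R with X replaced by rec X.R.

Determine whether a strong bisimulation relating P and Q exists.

LTS(P): 5 reachable states
  p0 = (0 + 0) | c.0 + a.b.0 + b.(a.0 + 0 | 0) → ··a··> p1, ··b··> p2, ··c··> p3
  p1 = b.0 → ··b··> p4
  p2 = a.0 + 0 | 0 → ··a··> p4
  p3 = (0 + 0) | 0 → deadlocked
  p4 = 0 → deadlocked
LTS(Q): 5 reachable states
  q0 = (0 + 0) | c.0 + (0 + a.b.0) + b.(a.0 + 0 | 0) → ··a··> q1, ··b··> q2, ··c··> q3
  q1 = b.0 → ··b··> q4
  q2 = a.0 + 0 | 0 → ··a··> q4
  q3 = (0 + 0) | 0 → deadlocked
  q4 = 0 → deadlocked
Coarsest stable partition (strong bisimilarity classes):
  B0 = {p0, q0}
  B1 = {p3, p4, q3, q4}
  B2 = {p1, q1}
  B3 = {p2, q2}
p0 ∈ B0, q0 ∈ B0 → same block

P ~ Q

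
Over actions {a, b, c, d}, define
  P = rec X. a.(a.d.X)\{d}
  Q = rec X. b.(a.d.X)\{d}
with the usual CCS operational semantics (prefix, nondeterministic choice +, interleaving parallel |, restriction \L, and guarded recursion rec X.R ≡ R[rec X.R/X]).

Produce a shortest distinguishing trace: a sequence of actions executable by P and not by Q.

Reachable graph of P (3 states):
  s0 = rec X. a.(a.d.X)\{d} → -a-> s1
  s1 = (a.d.(rec X. a.(a.d.X)\{d}))\{d} → -a-> s2
  s2 = (d.(rec X. a.(a.d.X)\{d}))\{d} → stopped
Reachable graph of Q (3 states):
  t0 = rec X. b.(a.d.X)\{d} → -b-> t1
  t1 = (a.d.(rec X. b.(a.d.X)\{d}))\{d} → -a-> t2
  t2 = (d.(rec X. b.(a.d.X)\{d}))\{d} → stopped
Trace ⟨a⟩ through P, begin at {s0}:
  step 1 (a): {s1}
  — P admits the full trace.
Trace ⟨a⟩ through Q, begin at {t0}:
  step 1 (a): no successor for Q

a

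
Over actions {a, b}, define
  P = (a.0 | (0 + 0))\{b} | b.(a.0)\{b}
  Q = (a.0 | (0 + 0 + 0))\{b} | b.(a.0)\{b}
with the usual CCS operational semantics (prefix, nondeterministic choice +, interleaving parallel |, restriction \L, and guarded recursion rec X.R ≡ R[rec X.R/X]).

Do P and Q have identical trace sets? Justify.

Reachable graph of P (6 states):
  p0 = (a.0 | (0 + 0))\{b} | b.(a.0)\{b} | ··a··> p1, ··b··> p2
  p1 = (0 | (0 + 0))\{b} | b.(a.0)\{b} | ··b··> p3
  p2 = (a.0 | (0 + 0))\{b} | (a.0)\{b} | ··a··> p3, ··a··> p4
  p3 = (0 | (0 + 0))\{b} | (a.0)\{b} | ··a··> p5
  p4 = (a.0 | (0 + 0))\{b} | 0\{b} | ··a··> p5
  p5 = (0 | (0 + 0))\{b} | 0\{b} | ∅
Reachable graph of Q (6 states):
  q0 = (a.0 | (0 + 0 + 0))\{b} | b.(a.0)\{b} | ··a··> q1, ··b··> q2
  q1 = (0 | (0 + 0 + 0))\{b} | b.(a.0)\{b} | ··b··> q3
  q2 = (a.0 | (0 + 0 + 0))\{b} | (a.0)\{b} | ··a··> q3, ··a··> q4
  q3 = (0 | (0 + 0 + 0))\{b} | (a.0)\{b} | ··a··> q5
  q4 = (a.0 | (0 + 0 + 0))\{b} | 0\{b} | ··a··> q5
  q5 = (0 | (0 + 0 + 0))\{b} | 0\{b} | ∅
Partition-refinement fixed point:
  B0 = {p0, q0}
  B1 = {p2, q2}
  B2 = {p3, p4, q3, q4}
  B3 = {p5, q5}
  B4 = {p1, q1}
p0 ∈ B0, q0 ∈ B0 → same block
Bisimilar ⇒ trace-equivalent.

YES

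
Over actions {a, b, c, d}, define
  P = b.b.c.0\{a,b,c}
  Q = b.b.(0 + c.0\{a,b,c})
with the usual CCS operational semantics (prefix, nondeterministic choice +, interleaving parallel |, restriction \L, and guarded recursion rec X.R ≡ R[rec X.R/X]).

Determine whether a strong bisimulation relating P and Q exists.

YES

LTS(P): 4 reachable states
  m0 = b.b.c.0\{a,b,c} ⊢ --b--▸ m1
  m1 = b.c.0\{a,b,c} ⊢ --b--▸ m2
  m2 = c.0\{a,b,c} ⊢ --c--▸ m3
  m3 = 0\{a,b,c} ⊢ ·
LTS(Q): 4 reachable states
  n0 = b.b.(0 + c.0\{a,b,c}) ⊢ --b--▸ n1
  n1 = b.(0 + c.0\{a,b,c}) ⊢ --b--▸ n2
  n2 = 0 + c.0\{a,b,c} ⊢ --c--▸ n3
  n3 = 0\{a,b,c} ⊢ ·
Bisimilarity quotient blocks:
  B0 = {m0, n0}
  B1 = {m1, n1}
  B2 = {m2, n2}
  B3 = {m3, n3}
m0 ∈ B0, n0 ∈ B0 → same block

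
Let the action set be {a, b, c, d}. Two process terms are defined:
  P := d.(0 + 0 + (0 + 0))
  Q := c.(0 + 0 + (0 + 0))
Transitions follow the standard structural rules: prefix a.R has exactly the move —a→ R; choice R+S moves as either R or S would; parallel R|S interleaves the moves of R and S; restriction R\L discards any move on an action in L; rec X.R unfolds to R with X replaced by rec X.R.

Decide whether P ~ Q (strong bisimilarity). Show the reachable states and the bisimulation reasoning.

P ≁ Q

LTS(P): 2 reachable states
  s0 = d.(0 + 0 + (0 + 0)) ⊢ -d-> s1
  s1 = 0 + 0 + (0 + 0) ⊢ ∅
LTS(Q): 2 reachable states
  t0 = c.(0 + 0 + (0 + 0)) ⊢ -c-> t1
  t1 = 0 + 0 + (0 + 0) ⊢ ∅
Coarsest stable partition (strong bisimilarity classes):
  B0 = {s0}
  B1 = {s1, t1}
  B2 = {t0}
s0 ∈ B0, t0 ∈ B2 → different blocks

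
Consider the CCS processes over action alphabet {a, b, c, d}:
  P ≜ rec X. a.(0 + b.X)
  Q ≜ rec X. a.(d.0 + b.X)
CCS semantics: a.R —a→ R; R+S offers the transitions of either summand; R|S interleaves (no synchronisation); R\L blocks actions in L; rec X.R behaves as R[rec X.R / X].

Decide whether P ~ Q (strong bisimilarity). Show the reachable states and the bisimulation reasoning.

not bisimilar

P's transition system — 2 states:
  s0 = rec X. a.(0 + b.X) → --a--▸ s1
  s1 = 0 + b.(rec X. a.(0 + b.X)) → --b--▸ s0
Q's transition system — 3 states:
  t0 = rec X. a.(d.0 + b.X) → --a--▸ t1
  t1 = d.0 + b.(rec X. a.(d.0 + b.X)) → --b--▸ t0, --d--▸ t2
  t2 = 0 → stopped
Coarsest stable partition (strong bisimilarity classes):
  B0 = {s0}
  B1 = {s1}
  B2 = {t0}
  B3 = {t1}
  B4 = {t2}
s0 ∈ B0, t0 ∈ B2 → different blocks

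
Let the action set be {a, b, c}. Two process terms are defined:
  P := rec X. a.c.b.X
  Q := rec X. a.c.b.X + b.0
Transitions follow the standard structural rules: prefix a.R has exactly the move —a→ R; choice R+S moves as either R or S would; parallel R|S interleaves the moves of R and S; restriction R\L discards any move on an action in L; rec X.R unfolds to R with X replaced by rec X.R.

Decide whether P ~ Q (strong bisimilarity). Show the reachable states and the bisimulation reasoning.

LTS(P): 3 reachable states
  s0 = rec X. a.c.b.X :: =a=> s1
  s1 = c.b.(rec X. a.c.b.X) :: =c=> s2
  s2 = b.(rec X. a.c.b.X) :: =b=> s0
LTS(Q): 4 reachable states
  t0 = rec X. a.c.b.X + b.0 :: =a=> t1, =b=> t2
  t1 = c.b.(rec X. a.c.b.X + b.0) :: =c=> t3
  t2 = 0 :: (no moves)
  t3 = b.(rec X. a.c.b.X + b.0) :: =b=> t0
Coarsest stable partition (strong bisimilarity classes):
  B0 = {s0}
  B1 = {s1}
  B2 = {s2}
  B3 = {t0}
  B4 = {t1}
  B5 = {t3}
  B6 = {t2}
s0 ∈ B0, t0 ∈ B3 → different blocks

NO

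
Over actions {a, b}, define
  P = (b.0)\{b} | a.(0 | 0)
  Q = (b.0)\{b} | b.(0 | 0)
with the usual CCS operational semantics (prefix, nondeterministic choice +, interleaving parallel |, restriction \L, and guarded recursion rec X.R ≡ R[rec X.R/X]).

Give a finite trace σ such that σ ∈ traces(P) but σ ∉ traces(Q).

Reachable graph of P (2 states):
  m0 = (b.0)\{b} | a.(0 | 0) → ··a··> m1
  m1 = (b.0)\{b} | (0 | 0) → ·
Reachable graph of Q (2 states):
  n0 = (b.0)\{b} | b.(0 | 0) → ··b··> n1
  n1 = (b.0)\{b} | (0 | 0) → ·
Trace ⟨a⟩ through P, begin at {m0}:
  after a @ step 1: {m1}
  — P admits the full trace.
Trace ⟨a⟩ through Q, begin at {n0}:
  after a @ step 1: ∅  — Q cannot continue

a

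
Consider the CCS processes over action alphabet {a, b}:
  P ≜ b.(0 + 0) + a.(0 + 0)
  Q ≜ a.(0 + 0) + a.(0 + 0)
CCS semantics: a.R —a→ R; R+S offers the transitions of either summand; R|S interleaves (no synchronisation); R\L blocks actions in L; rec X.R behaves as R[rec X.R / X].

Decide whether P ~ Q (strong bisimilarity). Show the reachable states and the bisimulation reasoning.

not bisimilar

Reachable graph of P (2 states):
  u0 = b.(0 + 0) + a.(0 + 0) ⊢ ··a··> u1, ··b··> u1
  u1 = 0 + 0 ⊢ (no moves)
Reachable graph of Q (2 states):
  v0 = a.(0 + 0) + a.(0 + 0) ⊢ ··a··> v1
  v1 = 0 + 0 ⊢ (no moves)
Bisimilarity quotient blocks:
  B0 = {u0}
  B1 = {u1, v1}
  B2 = {v0}
u0 ∈ B0, v0 ∈ B2 → different blocks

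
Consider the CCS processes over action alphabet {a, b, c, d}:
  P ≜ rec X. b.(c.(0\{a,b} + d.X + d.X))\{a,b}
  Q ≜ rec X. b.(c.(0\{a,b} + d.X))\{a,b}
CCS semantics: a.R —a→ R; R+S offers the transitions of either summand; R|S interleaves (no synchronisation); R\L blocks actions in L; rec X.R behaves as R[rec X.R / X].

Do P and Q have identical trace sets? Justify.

YES

LTS(P): 4 reachable states
  p0 = rec X. b.(c.(0\{a,b} + d.X + d.X))\{a,b} → -b-> p1
  p1 = (c.(0\{a,b} + d.(rec X. b.(c.(0\{a,b} + d.X + d.X))\{a,b}) + d.(rec X. b.(c.(0\{a,b} + d.X + d.X))\{a,b})))\{a,b} → -c-> p2
  p2 = (0\{a,b} + d.(rec X. b.(c.(0\{a,b} + d.X + d.X))\{a,b}) + d.(rec X. b.(c.(0\{a,b} + d.X + d.X))\{a,b}))\{a,b} → -d-> p3
  p3 = (rec X. b.(c.(0\{a,b} + d.X + d.X))\{a,b})\{a,b} → stopped
LTS(Q): 4 reachable states
  q0 = rec X. b.(c.(0\{a,b} + d.X))\{a,b} → -b-> q1
  q1 = (c.(0\{a,b} + d.(rec X. b.(c.(0\{a,b} + d.X))\{a,b})))\{a,b} → -c-> q2
  q2 = (0\{a,b} + d.(rec X. b.(c.(0\{a,b} + d.X))\{a,b}))\{a,b} → -d-> q3
  q3 = (rec X. b.(c.(0\{a,b} + d.X))\{a,b})\{a,b} → stopped
Bisimilarity quotient blocks:
  B0 = {p0, q0}
  B1 = {p1, q1}
  B2 = {p2, q2}
  B3 = {p3, q3}
p0 ∈ B0, q0 ∈ B0 → same block
Bisimilar ⇒ trace-equivalent.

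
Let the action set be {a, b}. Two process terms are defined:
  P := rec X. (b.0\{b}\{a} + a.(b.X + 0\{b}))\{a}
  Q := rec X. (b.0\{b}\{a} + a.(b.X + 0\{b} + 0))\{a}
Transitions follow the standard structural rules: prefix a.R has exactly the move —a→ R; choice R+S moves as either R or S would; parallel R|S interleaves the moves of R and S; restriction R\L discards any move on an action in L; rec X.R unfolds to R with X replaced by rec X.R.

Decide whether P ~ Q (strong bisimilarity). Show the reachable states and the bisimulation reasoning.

YES

LTS(P): 2 reachable states
  p0 = rec X. (b.0\{b}\{a} + a.(b.X + 0\{b}))\{a} | ··b··> p1
  p1 = 0\{b}\{a}\{a} | (no moves)
LTS(Q): 2 reachable states
  q0 = rec X. (b.0\{b}\{a} + a.(b.X + 0\{b} + 0))\{a} | ··b··> q1
  q1 = 0\{b}\{a}\{a} | (no moves)
Bisimilarity quotient blocks:
  B0 = {p0, q0}
  B1 = {p1, q1}
p0 ∈ B0, q0 ∈ B0 → same block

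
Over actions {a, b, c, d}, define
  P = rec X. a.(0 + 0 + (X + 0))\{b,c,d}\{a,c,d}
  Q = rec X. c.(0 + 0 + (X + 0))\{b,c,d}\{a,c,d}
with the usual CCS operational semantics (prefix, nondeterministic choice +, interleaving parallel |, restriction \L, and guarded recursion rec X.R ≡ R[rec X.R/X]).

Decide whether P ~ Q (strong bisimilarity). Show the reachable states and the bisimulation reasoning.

P's transition system — 2 states:
  p0 = rec X. a.(0 + 0 + (X + 0))\{b,c,d}\{a,c,d} | —a→ p1
  p1 = (0 + 0 + ((rec X. a.(0 + 0 + (X + 0))\{b,c,d}\{a,c,d}) + 0))\{b,c,d}\{a,c,d} | ·
Q's transition system — 2 states:
  q0 = rec X. c.(0 + 0 + (X + 0))\{b,c,d}\{a,c,d} | —c→ q1
  q1 = (0 + 0 + ((rec X. c.(0 + 0 + (X + 0))\{b,c,d}\{a,c,d}) + 0))\{b,c,d}\{a,c,d} | ·
Coarsest stable partition (strong bisimilarity classes):
  B0 = {p0}
  B1 = {p1, q1}
  B2 = {q0}
p0 ∈ B0, q0 ∈ B2 → different blocks

P ≁ Q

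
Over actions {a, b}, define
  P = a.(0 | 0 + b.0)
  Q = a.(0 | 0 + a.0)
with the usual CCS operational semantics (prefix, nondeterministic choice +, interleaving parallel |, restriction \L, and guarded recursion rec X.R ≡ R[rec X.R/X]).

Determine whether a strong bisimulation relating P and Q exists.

LTS(P): 3 reachable states
  p0 = a.(0 | 0 + b.0) | —a→ p1
  p1 = 0 | 0 + b.0 | —b→ p2
  p2 = 0 | ∅
LTS(Q): 3 reachable states
  q0 = a.(0 | 0 + a.0) | —a→ q1
  q1 = 0 | 0 + a.0 | —a→ q2
  q2 = 0 | ∅
Coarsest stable partition (strong bisimilarity classes):
  B0 = {p0}
  B1 = {p1}
  B2 = {p2, q2}
  B3 = {q0}
  B4 = {q1}
p0 ∈ B0, q0 ∈ B3 → different blocks

not bisimilar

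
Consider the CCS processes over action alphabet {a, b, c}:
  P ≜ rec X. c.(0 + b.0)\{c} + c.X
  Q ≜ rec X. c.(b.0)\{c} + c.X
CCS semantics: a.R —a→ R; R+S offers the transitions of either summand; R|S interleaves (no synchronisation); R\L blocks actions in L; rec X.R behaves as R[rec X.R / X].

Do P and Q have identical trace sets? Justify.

P's transition system — 3 states:
  u0 = rec X. c.(0 + b.0)\{c} + c.X ⊢ --c--▸ u0, --c--▸ u1
  u1 = (0 + b.0)\{c} ⊢ --b--▸ u2
  u2 = 0\{c} ⊢ stopped
Q's transition system — 3 states:
  v0 = rec X. c.(b.0)\{c} + c.X ⊢ --c--▸ v0, --c--▸ v1
  v1 = (b.0)\{c} ⊢ --b--▸ v2
  v2 = 0\{c} ⊢ stopped
Partition-refinement fixed point:
  B0 = {u0, v0}
  B1 = {u1, v1}
  B2 = {u2, v2}
u0 ∈ B0, v0 ∈ B0 → same block
Bisimilar ⇒ trace-equivalent.

trace-equivalent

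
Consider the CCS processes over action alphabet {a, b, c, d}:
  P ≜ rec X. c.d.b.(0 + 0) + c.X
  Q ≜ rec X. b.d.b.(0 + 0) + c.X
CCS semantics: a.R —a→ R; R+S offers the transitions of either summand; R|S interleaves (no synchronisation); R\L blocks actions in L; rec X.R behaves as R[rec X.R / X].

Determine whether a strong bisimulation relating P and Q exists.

NO

P's transition system — 4 states:
  m0 = rec X. c.d.b.(0 + 0) + c.X → --c--▸ m0, --c--▸ m1
  m1 = d.b.(0 + 0) → --d--▸ m2
  m2 = b.(0 + 0) → --b--▸ m3
  m3 = 0 + 0 → ·
Q's transition system — 4 states:
  n0 = rec X. b.d.b.(0 + 0) + c.X → --b--▸ n1, --c--▸ n0
  n1 = d.b.(0 + 0) → --d--▸ n2
  n2 = b.(0 + 0) → --b--▸ n3
  n3 = 0 + 0 → ·
Partition-refinement fixed point:
  B0 = {m0}
  B1 = {m1, n1}
  B2 = {m2, n2}
  B3 = {m3, n3}
  B4 = {n0}
m0 ∈ B0, n0 ∈ B4 → different blocks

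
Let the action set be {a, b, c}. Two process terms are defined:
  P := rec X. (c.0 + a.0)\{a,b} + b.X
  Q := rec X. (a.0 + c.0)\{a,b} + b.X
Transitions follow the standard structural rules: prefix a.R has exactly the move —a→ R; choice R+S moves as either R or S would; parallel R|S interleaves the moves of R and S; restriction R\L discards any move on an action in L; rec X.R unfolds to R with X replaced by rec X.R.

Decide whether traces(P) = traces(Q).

traces(P) = traces(Q)

LTS(P): 2 reachable states
  s0 = rec X. (c.0 + a.0)\{a,b} + b.X | ··b··> s0, ··c··> s1
  s1 = 0\{a,b} | ·
LTS(Q): 2 reachable states
  t0 = rec X. (a.0 + c.0)\{a,b} + b.X | ··b··> t0, ··c··> t1
  t1 = 0\{a,b} | ·
Coarsest stable partition (strong bisimilarity classes):
  B0 = {s0, t0}
  B1 = {s1, t1}
s0 ∈ B0, t0 ∈ B0 → same block
Bisimilar ⇒ trace-equivalent.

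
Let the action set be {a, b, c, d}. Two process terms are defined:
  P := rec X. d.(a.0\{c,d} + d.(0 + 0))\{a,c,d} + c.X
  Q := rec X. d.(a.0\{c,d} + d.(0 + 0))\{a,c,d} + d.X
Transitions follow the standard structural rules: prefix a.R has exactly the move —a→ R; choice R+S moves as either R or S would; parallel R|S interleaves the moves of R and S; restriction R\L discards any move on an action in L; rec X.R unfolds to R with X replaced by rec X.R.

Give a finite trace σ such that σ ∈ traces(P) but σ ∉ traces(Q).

c

Reachable graph of P (2 states):
  u0 = rec X. d.(a.0\{c,d} + d.(0 + 0))\{a,c,d} + c.X has moves —c→ u0, —d→ u1
  u1 = (a.0\{c,d} + d.(0 + 0))\{a,c,d} has moves (no moves)
Reachable graph of Q (2 states):
  v0 = rec X. d.(a.0\{c,d} + d.(0 + 0))\{a,c,d} + d.X has moves —d→ v0, —d→ v1
  v1 = (a.0\{c,d} + d.(0 + 0))\{a,c,d} has moves (no moves)
Trace ⟨c⟩ through P, begin at {u0}:
  after c @ step 1: {u0}
  P completes σ.
Trace ⟨c⟩ through Q, begin at {v0}:
  after c @ step 1: no successor for Q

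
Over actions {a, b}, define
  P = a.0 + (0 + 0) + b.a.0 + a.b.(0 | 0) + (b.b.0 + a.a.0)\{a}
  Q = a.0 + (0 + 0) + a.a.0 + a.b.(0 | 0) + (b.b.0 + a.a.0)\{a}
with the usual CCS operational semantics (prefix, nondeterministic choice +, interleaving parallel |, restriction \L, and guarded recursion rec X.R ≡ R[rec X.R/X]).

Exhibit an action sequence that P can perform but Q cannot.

P's transition system — 7 states:
  s0 = a.0 + (0 + 0) + b.a.0 + a.b.(0 | 0) + (b.b.0 + a.a.0)\{a} ⊢ --a--▸ s1, --a--▸ s2, --b--▸ s3, --b--▸ s4
  s1 = 0 ⊢ deadlocked
  s2 = b.(0 | 0) ⊢ --b--▸ s5
  s3 = (b.0)\{a} ⊢ --b--▸ s6
  s4 = a.0 ⊢ --a--▸ s1
  s5 = 0 | 0 ⊢ deadlocked
  s6 = 0\{a} ⊢ deadlocked
Q's transition system — 7 states:
  t0 = a.0 + (0 + 0) + a.a.0 + a.b.(0 | 0) + (b.b.0 + a.a.0)\{a} ⊢ --a--▸ t1, --a--▸ t2, --a--▸ t3, --b--▸ t4
  t1 = 0 ⊢ deadlocked
  t2 = a.0 ⊢ --a--▸ t1
  t3 = b.(0 | 0) ⊢ --b--▸ t5
  t4 = (b.0)\{a} ⊢ --b--▸ t6
  t5 = 0 | 0 ⊢ deadlocked
  t6 = 0\{a} ⊢ deadlocked
Executing ba from P (initial set {s0}):
  [1] b ⇒ {s3, s4}
  [2] a ⇒ {s1}
  — P admits the full trace.
Executing ba from Q (initial set {t0}):
  [1] b ⇒ {t4}
  [2] a ⇒ no successor for Q

ba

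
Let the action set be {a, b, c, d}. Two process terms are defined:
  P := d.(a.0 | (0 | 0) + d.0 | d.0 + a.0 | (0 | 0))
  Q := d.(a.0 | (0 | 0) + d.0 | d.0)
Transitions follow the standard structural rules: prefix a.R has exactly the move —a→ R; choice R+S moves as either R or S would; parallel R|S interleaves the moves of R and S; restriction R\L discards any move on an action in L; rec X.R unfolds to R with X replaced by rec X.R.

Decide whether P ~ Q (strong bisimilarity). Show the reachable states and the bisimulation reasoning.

bisimilar

Reachable graph of P (6 states):
  m0 = d.(a.0 | (0 | 0) + d.0 | d.0 + a.0 | (0 | 0)) | -d-> m1
  m1 = a.0 | (0 | 0) + d.0 | d.0 + a.0 | (0 | 0) | -a-> m2, -d-> m3, -d-> m4
  m2 = 0 | (0 | 0) | ·
  m3 = 0 | d.0 | -d-> m5
  m4 = d.0 | 0 | -d-> m5
  m5 = 0 | 0 | ·
Reachable graph of Q (6 states):
  n0 = d.(a.0 | (0 | 0) + d.0 | d.0) | -d-> n1
  n1 = a.0 | (0 | 0) + d.0 | d.0 | -a-> n2, -d-> n3, -d-> n4
  n2 = 0 | (0 | 0) | ·
  n3 = 0 | d.0 | -d-> n5
  n4 = d.0 | 0 | -d-> n5
  n5 = 0 | 0 | ·
Partition-refinement fixed point:
  B0 = {m0, n0}
  B1 = {m1, n1}
  B2 = {m2, m5, n2, n5}
  B3 = {m3, m4, n3, n4}
m0 ∈ B0, n0 ∈ B0 → same block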